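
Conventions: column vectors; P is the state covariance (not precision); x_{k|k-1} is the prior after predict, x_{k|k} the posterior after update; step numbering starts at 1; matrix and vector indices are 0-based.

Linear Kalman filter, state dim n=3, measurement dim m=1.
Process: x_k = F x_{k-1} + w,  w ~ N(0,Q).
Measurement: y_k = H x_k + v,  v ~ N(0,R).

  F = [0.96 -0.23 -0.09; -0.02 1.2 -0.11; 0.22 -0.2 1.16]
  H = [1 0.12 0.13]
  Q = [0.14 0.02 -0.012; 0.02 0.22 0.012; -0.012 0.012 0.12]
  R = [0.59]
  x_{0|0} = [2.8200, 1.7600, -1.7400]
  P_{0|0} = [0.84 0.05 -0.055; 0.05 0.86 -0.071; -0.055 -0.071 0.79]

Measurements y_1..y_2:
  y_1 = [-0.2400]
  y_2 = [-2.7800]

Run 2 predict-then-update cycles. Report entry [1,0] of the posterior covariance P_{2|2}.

step 1: x^-=[2.4590, 2.2470, -1.7500]  P^-=[0.9505 -0.1563 0.0679; -0.1563 1.4844 -0.3833; 0.0679 -0.3833 1.2586]  S=[1.5514]  K=[0.6063; -0.0180; 0.1196]  nu=[-2.7411]  x^+=[0.7970, 2.2964, -2.0777]  P^+=[0.3802 -0.1393 -0.0446; -0.1393 1.4839 -0.3799; -0.0446 -0.3799 1.2364]
step 2: x^-=[0.4240, 2.9683, -2.6941]  P^-=[0.6324 -0.5097 0.0870; -0.5097 2.4787 -1.0760; 0.0870 -1.0760 2.0272]  S=[1.1591]  K=[0.5026; -0.3038; 0.1911]  nu=[-3.2099]  x^+=[-1.1894, 3.9434, -3.3074]  P^+=[0.3396 -0.3327 -0.0243; -0.3327 2.3717 -1.0088; -0.0243 -1.0088 1.9849]

P_post[1,0] = -0.3327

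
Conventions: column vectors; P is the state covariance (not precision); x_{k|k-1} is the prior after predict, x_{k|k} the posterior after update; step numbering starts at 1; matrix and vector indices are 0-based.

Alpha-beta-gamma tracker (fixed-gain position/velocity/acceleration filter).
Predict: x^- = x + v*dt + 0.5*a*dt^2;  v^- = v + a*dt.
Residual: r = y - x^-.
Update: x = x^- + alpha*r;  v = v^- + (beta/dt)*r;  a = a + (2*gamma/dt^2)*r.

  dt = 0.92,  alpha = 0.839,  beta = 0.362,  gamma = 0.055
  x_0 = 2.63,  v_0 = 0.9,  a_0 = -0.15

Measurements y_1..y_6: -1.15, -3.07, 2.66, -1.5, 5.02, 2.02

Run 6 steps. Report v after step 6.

step 1: x_pred=3.3945  r=-4.5445  x^+=-0.4183  v^+=-1.0262  a^+=-0.7406
step 2: x_pred=-1.6758  r=-1.3942  x^+=-2.8455  v^+=-2.2561  a^+=-0.9218
step 3: x_pred=-5.3113  r=7.9713  x^+=1.3766  v^+=0.0324  a^+=0.1142
step 4: x_pred=1.4547  r=-2.9547  x^+=-1.0243  v^+=-1.0252  a^+=-0.2698
step 5: x_pred=-2.0817  r=7.1017  x^+=3.8766  v^+=1.5209  a^+=0.6531
step 6: x_pred=5.5522  r=-3.5322  x^+=2.5887  v^+=0.7319  a^+=0.1941

v_post = 0.7319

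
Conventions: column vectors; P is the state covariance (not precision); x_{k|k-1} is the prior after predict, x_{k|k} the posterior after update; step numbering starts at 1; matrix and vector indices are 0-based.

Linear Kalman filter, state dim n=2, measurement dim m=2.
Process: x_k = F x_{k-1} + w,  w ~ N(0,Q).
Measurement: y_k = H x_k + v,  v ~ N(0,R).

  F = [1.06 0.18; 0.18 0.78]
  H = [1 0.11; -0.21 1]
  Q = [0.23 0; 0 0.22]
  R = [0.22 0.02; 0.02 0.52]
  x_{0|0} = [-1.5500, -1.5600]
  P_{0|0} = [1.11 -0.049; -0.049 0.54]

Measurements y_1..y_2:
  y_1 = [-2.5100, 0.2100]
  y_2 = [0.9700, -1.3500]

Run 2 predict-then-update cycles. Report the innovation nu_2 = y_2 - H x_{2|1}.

innov = [3.7845, -0.7618]

step 1: x^-=[-1.9238, -1.4958]  P^-=[1.4760 0.2455; 0.2455 0.5707]  S=[1.7569 0.0127; 0.0127 1.0527]  K=[0.8560 -0.0715; 0.1719 0.4911]  nu=[-0.4217, 1.3018]  x^+=[-2.3778, -0.9290]  P^+=[0.1848 0.0187; 0.0187 0.2628]
step 2: x^-=[-2.6877, -1.1526]  P^-=[0.4533 0.0883; 0.0883 0.3911]  S=[0.6975 0.0540; 0.0540 0.8940]  K=[0.6676 -0.0481; 0.1567 0.4073]  nu=[3.7845, -0.7618]  x^+=[-0.1245, -0.8700]  P^+=[0.1439 0.0185; 0.0185 0.2188]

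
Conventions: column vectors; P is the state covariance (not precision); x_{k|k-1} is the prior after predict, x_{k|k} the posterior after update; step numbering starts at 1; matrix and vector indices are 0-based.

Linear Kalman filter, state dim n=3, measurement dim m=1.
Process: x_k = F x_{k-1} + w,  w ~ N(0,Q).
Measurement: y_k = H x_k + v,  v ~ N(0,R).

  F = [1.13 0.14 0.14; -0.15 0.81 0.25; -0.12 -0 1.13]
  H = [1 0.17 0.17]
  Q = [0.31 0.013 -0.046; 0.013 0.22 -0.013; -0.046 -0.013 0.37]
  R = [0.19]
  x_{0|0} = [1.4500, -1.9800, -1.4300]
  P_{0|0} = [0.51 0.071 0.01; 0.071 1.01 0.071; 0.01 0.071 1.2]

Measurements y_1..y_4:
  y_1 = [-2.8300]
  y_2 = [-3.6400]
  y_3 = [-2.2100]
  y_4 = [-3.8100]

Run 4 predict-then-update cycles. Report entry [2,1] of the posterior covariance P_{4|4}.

step 1: x^-=[1.1611, -2.1788, -1.7899]  P^-=[1.0329 0.1597 0.0973; 0.1597 0.9799 0.3913; 0.0973 0.3913 1.9069]  S=[1.4164]  K=[0.7601; 0.2773; 0.3445]  nu=[-3.3164]  x^+=[-1.3598, -3.0986, -2.9326]  P^+=[0.2146 -0.1389 -0.2736; -0.1389 0.8709 0.2559; -0.2736 0.2559 1.7388]
step 2: x^-=[-2.3810, -3.0390, -3.1506]  P^-=[0.5146 -0.0215 -0.1020; -0.0215 1.0628 0.7844; -0.1020 0.7844 2.6675]  S=[0.8158]  K=[0.6051; 0.3586; 0.5943]  nu=[-0.2068]  x^+=[-2.5061, -3.1132, -3.2735]  P^+=[0.2159 -0.1985 -0.3954; -0.1985 0.9579 0.6106; -0.3954 0.6106 2.3794]
step 3: x^-=[-3.7260, -2.9641, -3.3983]  P^-=[0.4872 -0.0220 -0.0971; -0.0220 1.3272 1.3201; -0.0971 1.3201 3.5186]  S=[0.8530]  K=[0.5474; 0.5018; 0.8504]  nu=[2.5977]  x^+=[-2.3041, -1.6606, -1.1892]  P^+=[0.2316 -0.2563 -0.4942; -0.2563 1.1125 0.9561; -0.4942 0.9561 2.9016]
step 4: x^-=[-3.0027, -1.2968, -1.0673]  P^-=[0.4844 -0.0151 -0.0856; -0.0151 1.6230 1.8095; -0.0856 1.8095 4.2125]  S=[0.9134]  K=[0.5116; 0.6223; 1.0271]  nu=[-0.4055]  x^+=[-3.2101, -1.5491, -1.4837]  P^+=[0.2453 -0.3059 -0.5655; -0.3059 1.2693 1.2257; -0.5655 1.2257 3.2489]

P_post[2,1] = 1.2257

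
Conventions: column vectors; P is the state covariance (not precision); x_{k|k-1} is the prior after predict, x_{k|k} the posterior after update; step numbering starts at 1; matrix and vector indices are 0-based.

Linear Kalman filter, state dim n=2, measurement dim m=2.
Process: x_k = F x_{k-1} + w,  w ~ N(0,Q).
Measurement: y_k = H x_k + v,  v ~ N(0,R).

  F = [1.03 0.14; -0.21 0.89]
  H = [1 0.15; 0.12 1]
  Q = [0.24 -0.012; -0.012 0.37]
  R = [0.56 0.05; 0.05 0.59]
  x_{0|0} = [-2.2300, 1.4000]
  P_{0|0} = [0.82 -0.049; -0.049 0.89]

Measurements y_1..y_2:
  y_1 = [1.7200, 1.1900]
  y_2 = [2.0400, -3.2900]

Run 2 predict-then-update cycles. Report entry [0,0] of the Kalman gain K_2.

K[0,0] = 0.5325

step 1: x^-=[-2.1009, 1.7143]  P^-=[1.1133 -0.1219; -0.1219 1.1294]  S=[1.6621 0.2289; 0.2289 1.7062]  K=[0.6702 -0.0831; -0.0626 0.6618]  nu=[3.5638, -0.2722]  x^+=[0.3102, 1.3112]  P^+=[0.3803 -0.0611; -0.0611 0.3947]
step 2: x^-=[0.5031, 1.1018]  P^-=[0.6336 -0.0993; -0.0993 0.7222]  S=[1.1801 0.1332; 0.1332 1.2975]  K=[0.5325 -0.0726; -0.0548 0.5531]  nu=[1.3716, -4.4522]  x^+=[1.5570, -1.4358]  P^+=[0.3025 -0.0525; -0.0525 0.3299]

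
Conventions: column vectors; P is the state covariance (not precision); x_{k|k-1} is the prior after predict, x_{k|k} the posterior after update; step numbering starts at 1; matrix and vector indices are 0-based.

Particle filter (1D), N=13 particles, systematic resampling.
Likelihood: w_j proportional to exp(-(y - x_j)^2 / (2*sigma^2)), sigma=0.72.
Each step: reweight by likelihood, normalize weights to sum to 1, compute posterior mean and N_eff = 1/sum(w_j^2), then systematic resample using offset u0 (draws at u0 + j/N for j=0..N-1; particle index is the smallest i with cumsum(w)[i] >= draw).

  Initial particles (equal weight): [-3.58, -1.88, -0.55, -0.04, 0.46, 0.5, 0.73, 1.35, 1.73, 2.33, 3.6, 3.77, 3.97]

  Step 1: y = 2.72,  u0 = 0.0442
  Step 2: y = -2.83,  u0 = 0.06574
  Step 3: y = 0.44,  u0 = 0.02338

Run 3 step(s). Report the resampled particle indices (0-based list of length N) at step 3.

step 1: w=[0.0000, 0.0000, 0.0000, 0.0003, 0.0029, 0.0035, 0.0088, 0.0656, 0.1557, 0.3461, 0.1899, 0.1384, 0.0888]  mean=2.7319  Neff=4.7266  idx=[7, 8, 8, 9, 9, 9, 9, 9, 10, 10, 11, 11, 12]
step 2: w=[0.9242, 0.0375, 0.0375, 0.0001, 0.0001, 0.0001, 0.0001, 0.0001, 0.0000, 0.0000, 0.0000, 0.0000, 0.0000]  mean=1.3792  Neff=1.1668  idx=[0, 0, 0, 0, 0, 0, 0, 0, 0, 0, 0, 0, 2]
step 3: w=[0.0803, 0.0803, 0.0803, 0.0803, 0.0803, 0.0803, 0.0803, 0.0803, 0.0803, 0.0803, 0.0803, 0.0803, 0.0359]  mean=1.3636  Neff=12.6986  idx=[0, 1, 2, 3, 4, 5, 6, 6, 7, 8, 9, 10, 11]

resampled_idx = [0, 1, 2, 3, 4, 5, 6, 6, 7, 8, 9, 10, 11]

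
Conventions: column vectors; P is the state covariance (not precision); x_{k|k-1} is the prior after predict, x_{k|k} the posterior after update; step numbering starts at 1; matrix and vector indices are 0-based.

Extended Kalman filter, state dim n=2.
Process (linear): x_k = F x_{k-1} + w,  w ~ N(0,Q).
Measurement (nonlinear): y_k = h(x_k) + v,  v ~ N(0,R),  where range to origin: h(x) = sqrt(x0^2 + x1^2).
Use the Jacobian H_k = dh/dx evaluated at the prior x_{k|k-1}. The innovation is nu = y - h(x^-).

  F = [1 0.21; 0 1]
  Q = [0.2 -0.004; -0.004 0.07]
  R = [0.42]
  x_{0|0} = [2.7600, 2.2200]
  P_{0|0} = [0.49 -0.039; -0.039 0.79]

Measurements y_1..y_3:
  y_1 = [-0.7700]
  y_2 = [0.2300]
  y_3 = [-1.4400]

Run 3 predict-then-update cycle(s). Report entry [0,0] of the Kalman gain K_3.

step 1: x^-=[3.2262, 2.2200]  P^-=[0.7085 0.1229; 0.1229 0.8600]  H_jac=[0.8238 0.5669]  S=[1.2919]  K=[0.5057; 0.4557]  nu=[-4.6862]  x^+=[0.8565, 0.0844]  P^+=[0.3781 -0.1748; -0.1748 0.5917]
step 2: x^-=[0.8742, 0.0844]  P^-=[0.5308 -0.0546; -0.0546 0.6617]  H_jac=[0.9954 0.0961]  S=[0.9415]  K=[0.5555; 0.0099]  nu=[-0.6483]  x^+=[0.5141, 0.0780]  P^+=[0.2402 -0.0597; -0.0597 0.6616]
step 3: x^-=[0.5305, 0.0780]  P^-=[0.4443 0.0752; 0.0752 0.7316]  H_jac=[0.9894 0.1455]  S=[0.8920]  K=[0.5050; 0.2028]  nu=[-1.9762]  x^+=[-0.4676, -0.3227]  P^+=[0.2168 -0.0161; -0.0161 0.6949]

K[0,0] = 0.5050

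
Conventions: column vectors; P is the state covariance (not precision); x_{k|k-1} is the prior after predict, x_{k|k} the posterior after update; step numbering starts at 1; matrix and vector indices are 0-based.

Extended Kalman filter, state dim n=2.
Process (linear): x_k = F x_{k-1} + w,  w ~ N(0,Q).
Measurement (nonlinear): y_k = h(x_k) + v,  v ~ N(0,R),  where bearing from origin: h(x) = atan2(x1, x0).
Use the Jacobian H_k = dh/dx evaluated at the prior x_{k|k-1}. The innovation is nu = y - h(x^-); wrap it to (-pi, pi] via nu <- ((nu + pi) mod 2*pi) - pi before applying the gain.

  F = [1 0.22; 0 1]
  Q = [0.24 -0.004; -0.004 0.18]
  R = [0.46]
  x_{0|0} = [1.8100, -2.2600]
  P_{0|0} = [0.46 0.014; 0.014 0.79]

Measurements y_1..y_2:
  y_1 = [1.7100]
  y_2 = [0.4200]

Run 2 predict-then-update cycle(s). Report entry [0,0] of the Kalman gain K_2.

K[0,0] = 0.3764

step 1: x^-=[1.3128, -2.2600]  P^-=[0.7444 0.1838; 0.1838 0.9700]  H_jac=[0.3308 0.1922]  S=[0.6007]  K=[0.4688; 0.4116]  nu=[2.7546]  x^+=[2.6041, -1.1263]  P^+=[0.6124 0.0679; 0.0679 0.8682]
step 2: x^-=[2.3564, -1.1263]  P^-=[0.9243 0.2549; 0.2549 1.0482]  H_jac=[0.1651 0.3455]  S=[0.6394]  K=[0.3764; 0.6322]  nu=[0.8659]  x^+=[2.6823, -0.5789]  P^+=[0.8337 0.1028; 0.1028 0.7927]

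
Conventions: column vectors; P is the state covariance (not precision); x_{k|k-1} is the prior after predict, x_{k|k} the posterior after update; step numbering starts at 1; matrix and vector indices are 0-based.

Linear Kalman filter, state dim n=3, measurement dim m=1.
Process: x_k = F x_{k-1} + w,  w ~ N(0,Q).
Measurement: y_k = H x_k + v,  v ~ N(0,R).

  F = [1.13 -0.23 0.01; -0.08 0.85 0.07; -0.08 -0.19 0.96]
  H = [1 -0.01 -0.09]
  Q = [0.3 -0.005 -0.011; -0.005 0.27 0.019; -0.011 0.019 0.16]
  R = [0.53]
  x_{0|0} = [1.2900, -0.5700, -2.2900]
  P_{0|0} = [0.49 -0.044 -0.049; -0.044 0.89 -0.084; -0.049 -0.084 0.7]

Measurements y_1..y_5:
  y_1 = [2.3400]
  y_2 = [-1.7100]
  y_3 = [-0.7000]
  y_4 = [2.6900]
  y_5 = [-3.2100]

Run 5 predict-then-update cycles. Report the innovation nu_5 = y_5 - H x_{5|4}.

step 1: x^-=[1.5659, -0.7480, -2.1933]  P^-=[0.9950 -0.2691 -0.0355; -0.2691 0.9161 -0.1356; -0.0355 -0.1356 0.8772]  S=[1.5437]  K=[0.6484; -0.1723; -0.0732]  nu=[0.5692]  x^+=[1.9350, -0.8461, -2.2350]  P^+=[0.3461 -0.0966 0.0378; -0.0966 0.8703 -0.1551; 0.0378 -0.1551 0.8689]
step 2: x^-=[2.3588, -1.0304, -2.1396]  P^-=[0.8398 -0.2962 0.0986; -0.2962 0.8995 -0.1835; 0.0986 -0.1835 1.0423]  S=[1.3662]  K=[0.6104; -0.2113; 0.0049]  nu=[-4.2716]  x^+=[-0.2486, -0.1277, -2.1604]  P^+=[0.3308 -0.1200 0.0946; -0.1200 0.8385 -0.1821; 0.0946 -0.1821 1.0422]
step 3: x^-=[-0.2731, -0.2399, -2.0298]  P^-=[0.8322 -0.3068 0.1723; -0.3068 0.8766 -0.1919; 0.1723 -0.1919 1.2012]  S=[1.3468]  K=[0.6087; -0.2215; 0.0491]  nu=[-0.6120]  x^+=[-0.6456, -0.1044, -2.0599]  P^+=[0.3332 -0.1252 0.1321; -0.1252 0.8106 -0.1772; 0.1321 -0.1772 1.1979]
step 4: x^-=[-0.7261, -0.1812, -1.9060]  P^-=[0.8374 -0.3036 0.2130; -0.3036 0.8581 -0.1758; 0.2130 -0.1758 1.3359]  S=[1.3457]  K=[0.6103; -0.2203; 0.0702]  nu=[3.2428]  x^+=[1.2529, -0.8955, -1.6782]  P^+=[0.3362 -0.1228 0.1553; -0.1228 0.7928 -0.1550; 0.1553 -0.1550 1.3293]
step 5: x^-=[1.6049, -0.9789, -1.5412]  P^-=[0.8394 -0.2963 0.2330; -0.2963 0.8480 -0.1483; 0.2330 -0.1483 1.4448]  S=[1.3449]  K=[0.6107; -0.2167; 0.0777]  nu=[-4.9634]  x^+=[-1.4264, 0.0966, -1.9266]  P^+=[0.3377 -0.1183 0.1692; -0.1183 0.7848 -0.1256; 0.1692 -0.1256 1.4367]

innov = [-4.9634]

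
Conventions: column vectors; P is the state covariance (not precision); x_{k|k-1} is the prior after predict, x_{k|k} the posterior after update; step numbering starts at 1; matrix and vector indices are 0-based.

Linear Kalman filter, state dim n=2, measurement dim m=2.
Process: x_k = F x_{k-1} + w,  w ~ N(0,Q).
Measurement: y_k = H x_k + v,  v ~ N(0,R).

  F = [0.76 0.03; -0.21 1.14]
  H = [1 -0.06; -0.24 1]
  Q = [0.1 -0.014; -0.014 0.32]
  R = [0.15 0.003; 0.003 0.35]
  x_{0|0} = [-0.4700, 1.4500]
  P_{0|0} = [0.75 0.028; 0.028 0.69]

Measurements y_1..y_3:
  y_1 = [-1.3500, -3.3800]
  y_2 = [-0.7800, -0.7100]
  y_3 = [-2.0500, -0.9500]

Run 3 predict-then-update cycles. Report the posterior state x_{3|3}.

step 1: x^-=[-0.3137, 1.7517]  P^-=[0.5351 -0.0860; -0.0860 1.2364]  S=[0.6999 -0.2869; -0.2869 1.6585]  K=[0.7738 0.0045; 0.0880 0.7732]  nu=[-0.9312, -5.2070]  x^+=[-1.0579, -2.3561]  P^+=[0.1180 0.0322; 0.0322 0.2786]
step 2: x^-=[-0.8747, -2.4637]  P^-=[0.1699 0.0044; 0.0044 0.6718]  S=[0.3218 -0.0736; -0.0736 1.0295]  K=[0.5277 0.0024; 0.0381 0.6543]  nu=[-0.0531, 1.5438]  x^+=[-0.8990, -1.4557]  P^+=[0.0805 0.0217; 0.0217 0.2343]
step 3: x^-=[-0.7269, -1.4707]  P^-=[0.1477 -0.0001; -0.0001 0.6177]  S=[0.2999 -0.0696; -0.0696 0.9762]  K=[0.4921 -0.0013; 0.0233 0.6344]  nu=[-1.4113, 0.3462]  x^+=[-1.4219, -1.2839]  P^+=[0.0750 0.0190; 0.0190 0.2267]

x_post = [-1.4219, -1.2839]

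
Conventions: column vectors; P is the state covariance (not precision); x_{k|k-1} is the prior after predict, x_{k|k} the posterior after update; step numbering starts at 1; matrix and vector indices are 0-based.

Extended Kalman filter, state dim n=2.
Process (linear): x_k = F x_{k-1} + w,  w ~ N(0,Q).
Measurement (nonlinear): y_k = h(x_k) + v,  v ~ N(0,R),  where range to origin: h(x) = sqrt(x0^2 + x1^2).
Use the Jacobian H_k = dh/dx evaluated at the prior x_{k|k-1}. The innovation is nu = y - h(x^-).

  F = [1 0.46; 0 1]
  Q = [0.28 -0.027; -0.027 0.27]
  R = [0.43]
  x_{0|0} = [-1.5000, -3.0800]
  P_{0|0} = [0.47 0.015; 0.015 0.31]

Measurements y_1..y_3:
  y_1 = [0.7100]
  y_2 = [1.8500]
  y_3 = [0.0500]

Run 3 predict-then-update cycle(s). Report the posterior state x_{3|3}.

step 1: x^-=[-2.9168, -3.0800]  P^-=[0.8294 0.1306; 0.1306 0.5800]  H_jac=[-0.6876 -0.7261]  S=[1.2583]  K=[-0.5286; -0.4060]  nu=[-3.5319]  x^+=[-1.0499, -1.6459]  P^+=[0.4778 -0.1395; -0.1395 0.3725]
step 2: x^-=[-1.8070, -1.6459]  P^-=[0.7083 0.0049; 0.0049 0.6425]  H_jac=[-0.7393 -0.6734]  S=[1.1134]  K=[-0.4733; -0.3919]  nu=[-0.5942]  x^+=[-1.5257, -1.4130]  P^+=[0.4589 -0.2016; -0.2016 0.4716]
step 3: x^-=[-2.1757, -1.4130]  P^-=[0.6532 -0.0117; -0.0117 0.7416]  H_jac=[-0.8387 -0.5447]  S=[1.0988]  K=[-0.4928; -0.3587]  nu=[-2.5443]  x^+=[-0.9219, -0.5004]  P^+=[0.3864 -0.2059; -0.2059 0.6002]

x_post = [-0.9219, -0.5004]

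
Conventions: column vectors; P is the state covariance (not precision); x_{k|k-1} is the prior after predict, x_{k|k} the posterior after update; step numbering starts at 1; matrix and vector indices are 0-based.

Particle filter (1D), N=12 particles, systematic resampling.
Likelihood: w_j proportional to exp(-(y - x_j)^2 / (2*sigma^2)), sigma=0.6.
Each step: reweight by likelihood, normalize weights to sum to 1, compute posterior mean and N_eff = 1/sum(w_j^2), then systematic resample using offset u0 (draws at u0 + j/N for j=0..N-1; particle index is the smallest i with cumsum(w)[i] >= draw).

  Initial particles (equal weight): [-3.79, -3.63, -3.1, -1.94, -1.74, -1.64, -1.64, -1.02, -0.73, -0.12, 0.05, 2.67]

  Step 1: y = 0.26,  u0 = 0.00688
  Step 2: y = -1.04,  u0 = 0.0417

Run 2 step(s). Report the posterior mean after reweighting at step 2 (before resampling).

step 1: w=[0.0000, 0.0000, 0.0000, 0.0006, 0.0018, 0.0031, 0.0031, 0.0481, 0.1200, 0.3830, 0.4402, 0.0001]  mean=-0.1746  Neff=2.7996  idx=[6, 8, 8, 9, 9, 9, 9, 10, 10, 10, 10, 10]
step 2: w=[0.1333, 0.1923, 0.1923, 0.0678, 0.0678, 0.0678, 0.0678, 0.0422, 0.0422, 0.0422, 0.0422, 0.0422]  mean=-0.5213  Neff=8.4045  idx=[0, 0, 1, 1, 2, 2, 3, 4, 5, 7, 9, 11]

post_mean = -0.5213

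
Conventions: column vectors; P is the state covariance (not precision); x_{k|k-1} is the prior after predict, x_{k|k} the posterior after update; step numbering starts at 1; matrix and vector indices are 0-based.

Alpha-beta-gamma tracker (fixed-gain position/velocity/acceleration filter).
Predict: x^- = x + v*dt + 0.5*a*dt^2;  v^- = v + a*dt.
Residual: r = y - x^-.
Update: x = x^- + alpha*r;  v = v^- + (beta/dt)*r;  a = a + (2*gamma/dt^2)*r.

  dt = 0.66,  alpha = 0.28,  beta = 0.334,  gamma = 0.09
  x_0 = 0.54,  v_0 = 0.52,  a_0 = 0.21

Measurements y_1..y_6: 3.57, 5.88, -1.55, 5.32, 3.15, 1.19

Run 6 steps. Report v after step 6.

step 1: x_pred=0.9289  r=2.6411  x^+=1.6684  v^+=1.9951  a^+=1.3013
step 2: x_pred=3.2687  r=2.6113  x^+=3.9998  v^+=4.1755  a^+=2.3804
step 3: x_pred=7.2741  r=-8.8241  x^+=4.8034  v^+=1.2810  a^+=-1.2659
step 4: x_pred=5.3732  r=-0.0532  x^+=5.3583  v^+=0.4186  a^+=-1.2879
step 5: x_pred=5.3541  r=-2.2041  x^+=4.7369  v^+=-1.5468  a^+=-2.1987
step 6: x_pred=3.2372  r=-2.0472  x^+=2.6640  v^+=-4.0339  a^+=-3.0446

v_post = -4.0339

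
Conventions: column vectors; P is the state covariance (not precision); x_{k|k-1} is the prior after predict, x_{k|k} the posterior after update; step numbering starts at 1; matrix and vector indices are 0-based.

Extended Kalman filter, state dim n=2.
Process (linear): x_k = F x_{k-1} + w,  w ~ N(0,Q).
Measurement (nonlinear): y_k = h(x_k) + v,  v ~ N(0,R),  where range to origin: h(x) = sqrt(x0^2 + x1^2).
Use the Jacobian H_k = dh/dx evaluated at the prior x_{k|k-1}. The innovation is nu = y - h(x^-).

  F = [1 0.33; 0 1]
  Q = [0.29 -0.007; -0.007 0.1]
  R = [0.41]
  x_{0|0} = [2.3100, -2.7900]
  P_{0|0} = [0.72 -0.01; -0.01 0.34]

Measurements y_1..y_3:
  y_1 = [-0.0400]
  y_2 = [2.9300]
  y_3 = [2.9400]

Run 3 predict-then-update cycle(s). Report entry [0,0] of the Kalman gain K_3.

K[0,0] = -0.7358

step 1: x^-=[1.3893, -2.7900]  P^-=[1.0404 0.0952; 0.0952 0.4400]  H_jac=[0.4457 -0.8952]  S=[0.8933]  K=[0.4238; -0.3934]  nu=[-3.1568]  x^+=[0.0516, -1.5481]  P^+=[0.8800 0.2441; 0.2441 0.3017]
step 2: x^-=[-0.4593, -1.5481]  P^-=[1.3640 0.3367; 0.3367 0.4017]  H_jac=[-0.2844 -0.9587]  S=[1.0732]  K=[-0.6623; -0.4481]  nu=[1.3152]  x^+=[-1.3303, -2.1375]  P^+=[0.8933 0.0182; 0.0182 0.1862]
step 3: x^-=[-2.0356, -2.1375]  P^-=[1.2156 0.0727; 0.0727 0.2862]  H_jac=[-0.6896 -0.7241]  S=[1.2108]  K=[-0.7358; -0.2126]  nu=[-0.0117]  x^+=[-2.0270, -2.1350]  P^+=[0.5600 -0.1167; -0.1167 0.2315]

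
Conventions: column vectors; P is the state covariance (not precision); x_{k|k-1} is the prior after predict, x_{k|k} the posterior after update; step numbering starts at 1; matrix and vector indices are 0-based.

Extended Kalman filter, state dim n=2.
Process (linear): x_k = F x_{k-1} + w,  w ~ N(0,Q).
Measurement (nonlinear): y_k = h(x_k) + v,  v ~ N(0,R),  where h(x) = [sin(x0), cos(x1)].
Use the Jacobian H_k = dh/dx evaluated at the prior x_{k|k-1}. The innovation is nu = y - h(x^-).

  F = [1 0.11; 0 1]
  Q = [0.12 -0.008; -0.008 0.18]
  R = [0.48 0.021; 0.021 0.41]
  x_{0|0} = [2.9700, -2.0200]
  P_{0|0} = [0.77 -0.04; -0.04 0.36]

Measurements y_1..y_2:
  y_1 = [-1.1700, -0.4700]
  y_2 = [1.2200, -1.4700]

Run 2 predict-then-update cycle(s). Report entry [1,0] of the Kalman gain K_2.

step 1: x^-=[2.7478, -2.0200]  P^-=[0.8856 -0.0084; -0.0084 0.5400]  H_jac=[-0.9235 0.0000; 0.0000 0.9008]  S=[1.2352 0.0280; 0.0280 0.8482]  K=[-0.6624 0.0129; -0.0067 0.5737]  nu=[-1.5537, -0.0358]  x^+=[3.7764, -2.0301]  P^+=[0.3440 -0.0096; -0.0096 0.2610]
step 2: x^-=[3.5531, -2.0301]  P^-=[0.4650 0.0112; 0.0112 0.4410]  H_jac=[-0.9165 0.0000; 0.0000 0.8964]  S=[0.8706 0.0118; 0.0118 0.7643]  K=[-0.4898 0.0207; -0.0188 0.5175]  nu=[1.6200, -1.0267]  x^+=[2.7384, -2.5918]  P^+=[0.2561 -0.0020; -0.0020 0.2362]

K[1,0] = -0.0188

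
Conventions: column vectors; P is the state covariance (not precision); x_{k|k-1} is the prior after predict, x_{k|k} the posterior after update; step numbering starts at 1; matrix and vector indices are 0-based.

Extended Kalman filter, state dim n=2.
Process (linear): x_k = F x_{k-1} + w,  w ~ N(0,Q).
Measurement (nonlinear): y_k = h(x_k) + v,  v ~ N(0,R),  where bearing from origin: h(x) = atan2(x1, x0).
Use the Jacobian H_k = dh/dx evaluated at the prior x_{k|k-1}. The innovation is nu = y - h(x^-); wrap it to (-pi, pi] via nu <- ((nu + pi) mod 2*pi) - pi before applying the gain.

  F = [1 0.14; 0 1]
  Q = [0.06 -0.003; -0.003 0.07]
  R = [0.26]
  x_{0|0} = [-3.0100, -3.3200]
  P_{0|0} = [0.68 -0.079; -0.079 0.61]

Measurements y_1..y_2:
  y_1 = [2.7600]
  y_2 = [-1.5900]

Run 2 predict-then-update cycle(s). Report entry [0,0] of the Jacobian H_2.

H_jac[0,0] = 0.1082

step 1: x^-=[-3.4748, -3.3200]  P^-=[0.7298 0.0034; 0.0034 0.6800]  H_jac=[0.1437 -0.1504]  S=[0.2903]  K=[0.3596; -0.3507]  nu=[-1.1442]  x^+=[-3.8862, -2.9187]  P^+=[0.6923 0.0400; 0.0400 0.6443]
step 2: x^-=[-4.2949, -2.9187]  P^-=[0.7761 0.1272; 0.1272 0.7143]  H_jac=[0.1082 -0.1593]  S=[0.2828]  K=[0.2254; -0.3536]  nu=[0.9547]  x^+=[-4.0797, -3.2563]  P^+=[0.7618 0.1498; 0.1498 0.6789]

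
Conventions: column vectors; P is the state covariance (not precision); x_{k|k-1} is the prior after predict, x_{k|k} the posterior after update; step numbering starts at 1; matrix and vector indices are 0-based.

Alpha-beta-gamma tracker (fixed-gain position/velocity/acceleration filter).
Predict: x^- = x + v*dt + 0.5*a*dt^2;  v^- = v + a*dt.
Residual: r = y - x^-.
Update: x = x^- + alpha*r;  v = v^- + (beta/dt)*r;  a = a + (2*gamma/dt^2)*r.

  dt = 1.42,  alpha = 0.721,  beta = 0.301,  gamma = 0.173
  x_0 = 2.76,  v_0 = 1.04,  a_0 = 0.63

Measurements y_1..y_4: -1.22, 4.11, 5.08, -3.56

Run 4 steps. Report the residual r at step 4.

step 1: x_pred=4.8720  r=-6.0920  x^+=0.4797  v^+=0.6433  a^+=-0.4153
step 2: x_pred=0.9744  r=3.1356  x^+=3.2352  v^+=0.7182  a^+=0.1227
step 3: x_pred=4.3787  r=0.7013  x^+=4.8843  v^+=1.0411  a^+=0.2431
step 4: x_pred=6.6077  r=-10.1677  x^+=-0.7232  v^+=-0.7690  a^+=-1.5016

resid = -10.1677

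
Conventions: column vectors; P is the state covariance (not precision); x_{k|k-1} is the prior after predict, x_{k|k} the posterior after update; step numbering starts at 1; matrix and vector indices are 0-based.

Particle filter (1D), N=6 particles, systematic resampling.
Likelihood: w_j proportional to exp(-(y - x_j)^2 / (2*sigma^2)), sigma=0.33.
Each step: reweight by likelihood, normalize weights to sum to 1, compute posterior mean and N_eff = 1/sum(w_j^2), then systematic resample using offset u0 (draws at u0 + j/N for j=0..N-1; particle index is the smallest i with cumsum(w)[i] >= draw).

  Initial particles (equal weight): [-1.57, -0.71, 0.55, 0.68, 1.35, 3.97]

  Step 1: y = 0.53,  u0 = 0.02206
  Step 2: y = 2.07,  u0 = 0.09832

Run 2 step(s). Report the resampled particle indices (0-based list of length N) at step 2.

resampled_idx = [1, 3, 3, 4, 5, 5]

step 1: w=[0.0000, 0.0004, 0.5128, 0.4633, 0.0234, 0.0000]  mean=0.6284  Neff=2.0913  idx=[2, 2, 2, 3, 3, 3]
step 2: w=[0.0499, 0.0499, 0.0499, 0.2834, 0.2834, 0.2834]  mean=0.6605  Neff=4.0246  idx=[1, 3, 3, 4, 5, 5]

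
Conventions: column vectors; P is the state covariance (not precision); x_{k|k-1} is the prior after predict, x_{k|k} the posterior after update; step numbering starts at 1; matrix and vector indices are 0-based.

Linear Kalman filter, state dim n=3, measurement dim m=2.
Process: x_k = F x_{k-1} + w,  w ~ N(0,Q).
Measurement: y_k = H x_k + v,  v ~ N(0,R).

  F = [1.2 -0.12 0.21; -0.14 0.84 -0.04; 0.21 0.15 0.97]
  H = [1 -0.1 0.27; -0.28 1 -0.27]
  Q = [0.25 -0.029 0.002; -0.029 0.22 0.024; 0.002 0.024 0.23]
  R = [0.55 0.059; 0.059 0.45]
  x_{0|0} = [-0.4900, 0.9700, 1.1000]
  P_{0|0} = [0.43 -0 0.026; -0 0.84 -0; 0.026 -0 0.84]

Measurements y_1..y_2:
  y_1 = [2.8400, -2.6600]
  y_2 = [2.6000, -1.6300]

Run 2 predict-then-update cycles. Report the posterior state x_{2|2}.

x_post = [2.0785, -0.7806, 2.1435]

step 1: x^-=[-0.4734, 0.8394, 1.1096]  P^-=[0.9314 -0.1950 0.2978; -0.1950 0.8228 0.0809; 0.2978 0.0809 1.0688]  S=[1.7630 -0.6413; -0.6413 1.5343]  K=[0.5400 -0.1238; 0.0684 0.5862; 0.3054 -0.0621]  nu=[3.0977, -3.3324]  x^+=[1.6117, -0.9022, 2.2625]  P^+=[0.3082 0.0488 -0.0505; 0.0488 0.3387 0.2120; -0.0505 0.2120 0.8741]
step 2: x^-=[2.5174, -1.0740, 2.3978]  P^-=[0.6870 -0.0299 0.1802; -0.0299 0.4401 0.2100; 0.1802 0.2100 1.1179]  S=[1.4149 -0.2895; -0.2895 0.9561]  K=[0.4948 -0.1336; 0.0764 0.4330; 0.3149 -0.0534]  nu=[-0.6722, 0.7963]  x^+=[2.0785, -0.7806, 2.1435]  P^+=[0.2854 0.0309 -0.0669; 0.0309 0.2718 0.2364; -0.0669 0.2364 0.9651]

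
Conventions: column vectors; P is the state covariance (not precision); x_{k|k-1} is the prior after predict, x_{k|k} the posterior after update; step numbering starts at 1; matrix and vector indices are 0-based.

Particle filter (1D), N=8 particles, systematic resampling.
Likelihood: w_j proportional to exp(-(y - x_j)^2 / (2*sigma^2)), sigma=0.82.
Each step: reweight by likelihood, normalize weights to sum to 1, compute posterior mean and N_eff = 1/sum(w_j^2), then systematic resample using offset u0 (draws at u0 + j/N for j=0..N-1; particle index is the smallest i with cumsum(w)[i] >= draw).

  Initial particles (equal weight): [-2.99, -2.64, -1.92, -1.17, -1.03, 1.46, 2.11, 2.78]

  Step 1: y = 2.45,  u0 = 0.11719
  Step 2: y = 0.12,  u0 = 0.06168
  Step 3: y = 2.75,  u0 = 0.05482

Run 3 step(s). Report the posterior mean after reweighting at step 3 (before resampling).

post_mean = 1.8526

step 1: w=[0.0000, 0.0000, 0.0000, 0.0000, 0.0001, 0.2077, 0.3951, 0.3971]  mean=2.2408  Neff=2.8016  idx=[5, 6, 6, 6, 7, 7, 7, 7]
step 2: w=[0.5957, 0.1191, 0.1191, 0.1191, 0.0117, 0.0117, 0.0117, 0.0117]  mean=1.7543  Neff=2.5130  idx=[0, 0, 0, 0, 0, 1, 2, 3]
step 3: w=[0.0792, 0.0792, 0.0792, 0.0792, 0.0792, 0.2013, 0.2013, 0.2013]  mean=1.8526  Neff=6.5376  idx=[0, 2, 3, 5, 5, 6, 7, 7]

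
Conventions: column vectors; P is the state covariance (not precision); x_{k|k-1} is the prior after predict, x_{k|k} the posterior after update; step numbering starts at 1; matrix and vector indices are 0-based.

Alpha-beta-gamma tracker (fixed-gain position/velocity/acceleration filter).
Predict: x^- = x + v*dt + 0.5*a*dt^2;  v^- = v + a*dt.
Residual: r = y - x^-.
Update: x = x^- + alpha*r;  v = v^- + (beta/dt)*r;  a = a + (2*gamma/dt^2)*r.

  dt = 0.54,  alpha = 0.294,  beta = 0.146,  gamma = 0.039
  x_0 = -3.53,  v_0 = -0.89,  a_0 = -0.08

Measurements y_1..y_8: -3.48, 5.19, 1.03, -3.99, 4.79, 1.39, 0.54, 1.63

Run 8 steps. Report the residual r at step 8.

resid = -4.8160

step 1: x_pred=-4.0223  r=0.5423  x^+=-3.8628  v^+=-0.7866  a^+=0.0651
step 2: x_pred=-4.2781  r=9.4681  x^+=-1.4945  v^+=1.8084  a^+=2.5977
step 3: x_pred=-0.1392  r=1.1692  x^+=0.2046  v^+=3.5273  a^+=2.9104
step 4: x_pred=2.5336  r=-6.5236  x^+=0.6157  v^+=3.3351  a^+=1.1654
step 5: x_pred=2.5866  r=2.2034  x^+=3.2344  v^+=4.5602  a^+=1.7548
step 6: x_pred=5.9527  r=-4.5627  x^+=4.6113  v^+=4.2742  a^+=0.5343
step 7: x_pred=6.9972  r=-6.4572  x^+=5.0988  v^+=2.8169  a^+=-1.1929
step 8: x_pred=6.4460  r=-4.8160  x^+=5.0301  v^+=0.8706  a^+=-2.4811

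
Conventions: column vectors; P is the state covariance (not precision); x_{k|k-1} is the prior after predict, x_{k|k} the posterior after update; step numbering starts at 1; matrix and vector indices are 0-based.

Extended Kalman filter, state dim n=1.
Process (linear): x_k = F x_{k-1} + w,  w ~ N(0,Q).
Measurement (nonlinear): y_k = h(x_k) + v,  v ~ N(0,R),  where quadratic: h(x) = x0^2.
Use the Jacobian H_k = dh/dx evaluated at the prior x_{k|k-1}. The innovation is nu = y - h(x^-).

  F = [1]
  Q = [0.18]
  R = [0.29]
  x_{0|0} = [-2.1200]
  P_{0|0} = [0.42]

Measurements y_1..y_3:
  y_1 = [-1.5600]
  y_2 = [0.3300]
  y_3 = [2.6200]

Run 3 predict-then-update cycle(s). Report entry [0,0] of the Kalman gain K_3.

K[0,0] = -0.4639

step 1: x^-=[-2.1200]  P^-=[0.6000]  H_jac=[-4.2400]  S=[11.0766]  K=[-0.2297]  nu=[-6.0544]  x^+=[-0.7295]  P^+=[0.0157]
step 2: x^-=[-0.7295]  P^-=[0.1957]  H_jac=[-1.4589]  S=[0.7066]  K=[-0.4041]  nu=[-0.2021]  x^+=[-0.6478]  P^+=[0.0803]
step 3: x^-=[-0.6478]  P^-=[0.2603]  H_jac=[-1.2956]  S=[0.7270]  K=[-0.4639]  nu=[2.2004]  x^+=[-1.6686]  P^+=[0.1039]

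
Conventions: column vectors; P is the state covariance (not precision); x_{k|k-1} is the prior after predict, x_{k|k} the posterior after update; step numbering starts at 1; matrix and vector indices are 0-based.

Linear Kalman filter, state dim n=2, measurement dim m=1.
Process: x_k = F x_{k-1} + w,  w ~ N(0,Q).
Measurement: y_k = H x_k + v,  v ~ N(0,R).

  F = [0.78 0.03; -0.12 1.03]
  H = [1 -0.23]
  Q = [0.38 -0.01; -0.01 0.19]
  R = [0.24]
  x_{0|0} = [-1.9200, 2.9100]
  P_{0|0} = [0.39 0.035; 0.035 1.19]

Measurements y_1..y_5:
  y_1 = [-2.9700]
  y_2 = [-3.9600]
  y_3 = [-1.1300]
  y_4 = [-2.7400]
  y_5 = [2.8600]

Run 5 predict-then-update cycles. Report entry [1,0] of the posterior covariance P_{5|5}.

P_post[1,0] = 0.4300

step 1: x^-=[-1.4103, 3.2277]  P^-=[0.6200 0.0183; 0.0183 1.4494]  S=[0.9283]  K=[0.6634; -0.3395]  nu=[-0.8173]  x^+=[-1.9525, 3.5052]  P^+=[0.2115 0.2273; 0.2273 1.3425]
step 2: x^-=[-1.4178, 3.8446]  P^-=[0.5205 0.1935; 0.1935 1.5611]  S=[0.7541]  K=[0.6312; -0.2196]  nu=[-1.6579]  x^+=[-2.4644, 4.2086]  P^+=[0.2200 0.2980; 0.2980 1.5247]
step 3: x^-=[-1.7959, 4.6306]  P^-=[0.5292 0.2549; 0.2549 1.7371]  S=[0.7438]  K=[0.6326; -0.1945]  nu=[1.7310]  x^+=[-0.7009, 4.2939]  P^+=[0.2315 0.3464; 0.3464 1.7089]
step 4: x^-=[-0.4179, 4.5069]  P^-=[0.5386 0.2982; 0.2982 1.9207]  S=[0.7430]  K=[0.6326; -0.1933]  nu=[-1.2855]  x^+=[-1.2311, 4.7553]  P^+=[0.2413 0.3890; 0.3890 1.8930]
step 5: x^-=[-0.8176, 5.0457]  P^-=[0.5467 0.3370; 0.3370 2.1056]  S=[0.7431]  K=[0.6314; -0.1982]  nu=[4.8381]  x^+=[2.2373, 4.0869]  P^+=[0.2504 0.4300; 0.4300 2.0764]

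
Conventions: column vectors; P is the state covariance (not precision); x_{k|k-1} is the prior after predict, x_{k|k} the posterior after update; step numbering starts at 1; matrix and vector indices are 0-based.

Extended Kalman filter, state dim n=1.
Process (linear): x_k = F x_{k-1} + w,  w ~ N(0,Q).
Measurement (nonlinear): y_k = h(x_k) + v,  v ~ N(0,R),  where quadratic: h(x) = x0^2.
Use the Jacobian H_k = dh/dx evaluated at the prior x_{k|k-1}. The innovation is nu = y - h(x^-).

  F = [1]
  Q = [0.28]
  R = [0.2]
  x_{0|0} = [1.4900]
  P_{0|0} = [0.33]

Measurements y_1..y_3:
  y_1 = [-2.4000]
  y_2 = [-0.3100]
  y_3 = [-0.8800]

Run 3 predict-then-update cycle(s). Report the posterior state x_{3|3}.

x_post = [0.0014]

step 1: x^-=[1.4900]  P^-=[0.6100]  H_jac=[2.9800]  S=[5.6170]  K=[0.3236]  nu=[-4.6201]  x^+=[-0.0052]  P^+=[0.0217]
step 2: x^-=[-0.0052]  P^-=[0.3017]  H_jac=[-0.0103]  S=[0.2000]  K=[-0.0156]  nu=[-0.3100]  x^+=[-0.0003]  P^+=[0.3017]
step 3: x^-=[-0.0003]  P^-=[0.5817]  H_jac=[-0.0007]  S=[0.2000]  K=[-0.0019]  nu=[-0.8800]  x^+=[0.0014]  P^+=[0.5817]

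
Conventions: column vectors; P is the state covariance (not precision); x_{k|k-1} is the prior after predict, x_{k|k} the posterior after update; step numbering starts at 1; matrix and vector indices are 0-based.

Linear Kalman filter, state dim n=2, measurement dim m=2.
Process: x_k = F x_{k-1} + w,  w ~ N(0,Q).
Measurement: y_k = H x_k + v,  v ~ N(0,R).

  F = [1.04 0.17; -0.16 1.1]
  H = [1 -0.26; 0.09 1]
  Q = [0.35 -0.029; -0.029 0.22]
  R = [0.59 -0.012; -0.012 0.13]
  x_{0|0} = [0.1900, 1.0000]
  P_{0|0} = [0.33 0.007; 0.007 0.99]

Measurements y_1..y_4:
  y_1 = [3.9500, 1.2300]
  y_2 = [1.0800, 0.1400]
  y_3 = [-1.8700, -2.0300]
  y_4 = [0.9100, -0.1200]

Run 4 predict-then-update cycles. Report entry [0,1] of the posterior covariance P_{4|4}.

step 1: x^-=[0.3676, 1.0696]  P^-=[0.7380 0.1090; 0.1090 1.4239]  S=[1.3676 -0.2093; -0.2093 1.5795]  K=[0.5470 0.1836; -0.0531 0.9007]  nu=[3.8605, 0.1273]  x^+=[2.5027, 0.9791]  P^+=[0.3176 -0.0113; -0.0113 0.1187]
step 2: x^-=[2.7693, 0.6766]  P^-=[0.6930 -0.0722; -0.0722 0.3758]  S=[1.3459 -0.1179; -0.1179 0.4984]  K=[0.5382 0.1075; -0.0627 0.7261]  nu=[-1.5134, -0.7859]  x^+=[1.8703, 0.2008]  P^+=[0.3109 -0.0205; -0.0205 0.0970]
step 3: x^-=[1.9792, -0.0783]  P^-=[0.6819 -0.0855; -0.0855 0.3525]  S=[1.3402 -0.1258; -0.1258 0.4727]  K=[0.5339 0.0911; -0.0653 0.7122]  nu=[-3.8696, -2.1298]  x^+=[-0.2808, -1.3423]  P^+=[0.3081 -0.0223; -0.0223 0.0954]
step 4: x^-=[-0.5203, -1.4316]  P^-=[0.6781 -0.0873; -0.0873 0.3511]  S=[1.3373 -0.1276; -0.1276 0.4709]  K=[0.5325 0.0884; -0.0657 0.7112]  nu=[1.0581, 1.3584]  x^+=[0.1632, -0.5351]  P^+=[0.3073 -0.0226; -0.0226 0.0953]

P_post[0,1] = -0.0226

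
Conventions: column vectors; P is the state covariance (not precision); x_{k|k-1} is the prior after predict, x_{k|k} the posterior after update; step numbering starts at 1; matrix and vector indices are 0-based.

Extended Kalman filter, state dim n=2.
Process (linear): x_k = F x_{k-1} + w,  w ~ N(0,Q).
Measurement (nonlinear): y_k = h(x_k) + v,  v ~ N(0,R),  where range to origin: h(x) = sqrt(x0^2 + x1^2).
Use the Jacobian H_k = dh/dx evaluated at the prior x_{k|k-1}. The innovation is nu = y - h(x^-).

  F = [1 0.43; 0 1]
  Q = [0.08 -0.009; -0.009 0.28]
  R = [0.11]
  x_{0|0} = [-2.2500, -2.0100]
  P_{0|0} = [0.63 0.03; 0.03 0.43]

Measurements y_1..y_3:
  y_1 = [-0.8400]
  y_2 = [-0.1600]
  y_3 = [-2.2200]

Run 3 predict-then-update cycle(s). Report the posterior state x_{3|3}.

step 1: x^-=[-3.1143, -2.0100]  P^-=[0.8153 0.2059; 0.2059 0.7100]  H_jac=[-0.8402 -0.5423]  S=[1.0820]  K=[-0.7363; -0.5157]  nu=[-4.5466]  x^+=[0.2335, 0.3349]  P^+=[0.2287 -0.2050; -0.2050 0.4222]
step 2: x^-=[0.3775, 0.3349]  P^-=[0.2105 -0.0324; -0.0324 0.7022]  H_jac=[0.7481 0.6636]  S=[0.5048]  K=[0.2693; 0.8750]  nu=[-0.6646]  x^+=[0.1985, -0.2467]  P^+=[0.1739 -0.1514; -0.1514 0.3157]
step 3: x^-=[0.0925, -0.2467]  P^-=[0.1821 -0.0246; -0.0246 0.5957]  H_jac=[0.3510 -0.9364]  S=[0.6709]  K=[0.1296; -0.8443]  nu=[-2.4834]  x^+=[-0.2295, 1.8500]  P^+=[0.1708 0.0488; 0.0488 0.1175]

x_post = [-0.2295, 1.8500]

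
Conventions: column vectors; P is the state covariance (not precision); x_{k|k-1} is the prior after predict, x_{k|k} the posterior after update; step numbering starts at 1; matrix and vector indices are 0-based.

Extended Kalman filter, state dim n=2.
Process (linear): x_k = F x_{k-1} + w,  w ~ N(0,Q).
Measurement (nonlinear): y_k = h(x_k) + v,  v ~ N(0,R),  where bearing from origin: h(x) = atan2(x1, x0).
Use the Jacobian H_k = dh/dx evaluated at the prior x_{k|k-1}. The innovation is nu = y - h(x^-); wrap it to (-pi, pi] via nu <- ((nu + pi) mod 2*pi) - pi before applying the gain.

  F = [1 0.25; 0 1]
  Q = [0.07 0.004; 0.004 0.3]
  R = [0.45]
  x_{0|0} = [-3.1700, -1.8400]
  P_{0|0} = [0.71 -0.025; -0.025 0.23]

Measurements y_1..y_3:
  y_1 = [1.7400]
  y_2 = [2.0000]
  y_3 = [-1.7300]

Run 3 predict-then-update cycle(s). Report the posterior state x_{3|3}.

step 1: x^-=[-3.6300, -1.8400]  P^-=[0.7819 0.0365; 0.0365 0.5300]  H_jac=[0.1111 -0.2192]  S=[0.4833]  K=[0.1632; -0.2319]  nu=[-1.8707]  x^+=[-3.9352, -1.4061]  P^+=[0.7690 0.0548; 0.0548 0.5040]
step 2: x^-=[-4.2868, -1.4061]  P^-=[0.8979 0.1848; 0.1848 0.8040]  H_jac=[0.0691 -0.2106]  S=[0.4846]  K=[0.0477; -0.3231]  nu=[-1.4585]  x^+=[-4.3563, -0.9348]  P^+=[0.8968 0.1923; 0.1923 0.7534]
step 3: x^-=[-4.5900, -0.9348]  P^-=[1.1100 0.3846; 0.3846 1.0534]  H_jac=[0.0426 -0.2092]  S=[0.4913]  K=[-0.0675; -0.4152]  nu=[1.2107]  x^+=[-4.6718, -1.4375]  P^+=[1.1078 0.3708; 0.3708 0.9687]

x_post = [-4.6718, -1.4375]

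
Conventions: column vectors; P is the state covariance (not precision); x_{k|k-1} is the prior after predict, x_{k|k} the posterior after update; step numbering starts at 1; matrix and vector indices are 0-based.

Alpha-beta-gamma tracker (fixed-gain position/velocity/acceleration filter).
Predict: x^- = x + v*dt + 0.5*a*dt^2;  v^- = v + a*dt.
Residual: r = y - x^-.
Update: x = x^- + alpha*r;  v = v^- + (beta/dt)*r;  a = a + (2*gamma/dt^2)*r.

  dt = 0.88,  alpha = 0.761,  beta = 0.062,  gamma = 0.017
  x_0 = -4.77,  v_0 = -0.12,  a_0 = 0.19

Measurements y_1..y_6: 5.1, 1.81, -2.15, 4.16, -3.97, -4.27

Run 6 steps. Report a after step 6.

a_post = -0.1003

step 1: x_pred=-4.8020  r=9.9020  x^+=2.7334  v^+=0.7448  a^+=0.6247
step 2: x_pred=3.6308  r=-1.8208  x^+=2.2452  v^+=1.1663  a^+=0.5448
step 3: x_pred=3.4825  r=-5.6325  x^+=-0.8038  v^+=1.2489  a^+=0.2975
step 4: x_pred=0.4104  r=3.7496  x^+=3.2639  v^+=1.7749  a^+=0.4621
step 5: x_pred=5.0047  r=-8.9747  x^+=-1.8250  v^+=1.5493  a^+=0.0681
step 6: x_pred=-0.4353  r=-3.8347  x^+=-3.3535  v^+=1.3390  a^+=-0.1003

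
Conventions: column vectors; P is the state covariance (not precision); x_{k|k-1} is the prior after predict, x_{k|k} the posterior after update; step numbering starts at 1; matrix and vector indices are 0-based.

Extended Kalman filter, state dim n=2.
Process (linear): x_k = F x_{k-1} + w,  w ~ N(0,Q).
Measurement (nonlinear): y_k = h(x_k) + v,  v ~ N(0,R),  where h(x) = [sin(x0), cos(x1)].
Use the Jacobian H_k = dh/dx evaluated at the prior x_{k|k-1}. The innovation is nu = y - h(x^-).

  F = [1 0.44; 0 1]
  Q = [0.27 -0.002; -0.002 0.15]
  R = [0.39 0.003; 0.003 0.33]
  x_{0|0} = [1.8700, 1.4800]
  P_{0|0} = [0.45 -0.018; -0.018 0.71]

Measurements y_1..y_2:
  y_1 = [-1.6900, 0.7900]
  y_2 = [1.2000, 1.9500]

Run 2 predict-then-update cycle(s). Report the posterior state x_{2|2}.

step 1: x^-=[2.5212, 1.4800]  P^-=[0.8416 0.2924; 0.2924 0.8600]  H_jac=[-0.8137 0.0000; 0.0000 -0.9959]  S=[0.9472 0.2399; 0.2399 1.1829]  K=[-0.6964 -0.1049; -0.0714 -0.7095]  nu=[-2.2714, 0.6993]  x^+=[4.0296, 1.1461]  P^+=[0.3342 0.0369; 0.0369 0.2353]
step 2: x^-=[4.5339, 1.1461]  P^-=[0.6822 0.1384; 0.1384 0.3853]  H_jac=[-0.1776 0.0000; 0.0000 -0.9112]  S=[0.4115 0.0254; 0.0254 0.6499]  K=[-0.2831 -0.1830; -0.0265 -0.5392]  nu=[2.1841, 1.5380]  x^+=[3.6342, 0.2591]  P^+=[0.6248 0.0672; 0.0672 0.1954]

x_post = [3.6342, 0.2591]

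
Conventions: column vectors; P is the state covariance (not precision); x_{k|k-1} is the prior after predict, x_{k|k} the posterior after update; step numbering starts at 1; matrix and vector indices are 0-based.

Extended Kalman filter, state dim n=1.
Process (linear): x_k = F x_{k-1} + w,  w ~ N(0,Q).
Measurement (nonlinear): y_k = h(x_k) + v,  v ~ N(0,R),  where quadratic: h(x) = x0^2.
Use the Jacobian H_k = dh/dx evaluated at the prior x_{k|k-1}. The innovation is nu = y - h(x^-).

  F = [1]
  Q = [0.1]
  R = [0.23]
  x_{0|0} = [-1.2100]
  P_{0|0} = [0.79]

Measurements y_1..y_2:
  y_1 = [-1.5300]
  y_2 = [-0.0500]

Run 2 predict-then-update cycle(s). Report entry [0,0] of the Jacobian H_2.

H_jac[0,0] = -0.0501

step 1: x^-=[-1.2100]  P^-=[0.8900]  H_jac=[-2.4200]  S=[5.4422]  K=[-0.3958]  nu=[-2.9941]  x^+=[-0.0251]  P^+=[0.0376]
step 2: x^-=[-0.0251]  P^-=[0.1376]  H_jac=[-0.0501]  S=[0.2303]  K=[-0.0299]  nu=[-0.0506]  x^+=[-0.0235]  P^+=[0.1374]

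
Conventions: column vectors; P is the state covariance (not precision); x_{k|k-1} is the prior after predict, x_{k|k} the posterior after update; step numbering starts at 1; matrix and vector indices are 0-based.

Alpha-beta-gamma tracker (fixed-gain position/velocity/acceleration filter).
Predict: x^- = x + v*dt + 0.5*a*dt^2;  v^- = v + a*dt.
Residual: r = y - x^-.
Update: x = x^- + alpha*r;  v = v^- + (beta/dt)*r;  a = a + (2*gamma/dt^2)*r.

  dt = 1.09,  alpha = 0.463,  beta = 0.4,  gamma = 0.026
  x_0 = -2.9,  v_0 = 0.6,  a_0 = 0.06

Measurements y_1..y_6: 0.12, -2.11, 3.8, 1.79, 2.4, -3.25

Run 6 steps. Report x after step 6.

step 1: x_pred=-2.2104  r=2.3304  x^+=-1.1314  v^+=1.5206  a^+=0.1620
step 2: x_pred=0.6223  r=-2.7323  x^+=-0.6428  v^+=0.6945  a^+=0.0424
step 3: x_pred=0.1394  r=3.6606  x^+=1.8343  v^+=2.0840  a^+=0.2026
step 4: x_pred=4.2262  r=-2.4362  x^+=3.0983  v^+=1.4109  a^+=0.0960
step 5: x_pred=4.6931  r=-2.2931  x^+=3.6314  v^+=0.6740  a^+=-0.0044
step 6: x_pred=4.3635  r=-7.6135  x^+=0.8384  v^+=-2.1247  a^+=-0.3376

x_post = 0.8384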